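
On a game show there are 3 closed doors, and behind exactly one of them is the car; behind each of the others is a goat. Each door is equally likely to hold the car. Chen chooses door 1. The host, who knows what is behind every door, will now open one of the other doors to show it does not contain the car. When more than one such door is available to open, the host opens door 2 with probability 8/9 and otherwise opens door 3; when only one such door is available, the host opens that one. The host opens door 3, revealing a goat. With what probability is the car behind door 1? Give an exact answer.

Consider each possible location of the car in turn.
If it is behind door 1 (prior 1/3): door 2 is available but not opened, probability 1/9; weight (1/3)·(1/9) = 1/27.
If it is behind door 2 (prior 1/3): only door 3 is available, probability 1; weight (1/3)·1 = 1/3.
If it is behind door 3 (prior 1/3): the host opened door 3, so this case is ruled out; weight (1/3)·0 = 0.
The weights sum to 10/27.
So P(the car behind door 1 | the host opened door 3) = (1/27) / (10/27) = 1/10.

1/10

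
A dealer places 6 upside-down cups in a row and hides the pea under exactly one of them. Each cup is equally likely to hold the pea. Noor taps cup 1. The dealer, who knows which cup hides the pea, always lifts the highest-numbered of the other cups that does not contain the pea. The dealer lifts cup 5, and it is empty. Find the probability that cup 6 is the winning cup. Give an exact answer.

1

Condition on the true location of the pea.
If it is under any of cups 1, 2, 3, and 4 (prior 1/6 each): the dealer would have opened cup 6 instead, probability 0; weight (1/6)·0 = 0 each.
If it is under cup 5 (prior 1/6): the dealer opened cup 5, so this case is ruled out; weight (1/6)·0 = 0.
If it is under cup 6 (prior 1/6): cup 5 is the highest-numbered option available, probability 1; weight (1/6)·1 = 1/6.
The weights sum to 1/6.
So P(the pea under cup 6 | the dealer opened cup 5) = (1/6) / (1/6) = 1.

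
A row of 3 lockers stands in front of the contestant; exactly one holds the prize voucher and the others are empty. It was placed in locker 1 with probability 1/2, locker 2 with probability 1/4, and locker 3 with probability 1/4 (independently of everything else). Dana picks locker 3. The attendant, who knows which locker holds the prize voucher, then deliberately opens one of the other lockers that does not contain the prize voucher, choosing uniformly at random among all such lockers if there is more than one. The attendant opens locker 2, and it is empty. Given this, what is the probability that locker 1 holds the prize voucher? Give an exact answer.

4/5

Consider each possible location of the prize voucher in turn.
If it is in locker 1 (prior 1/2): the attendant has no choice, probability 1; weight (1/2)·1 = 1/2.
If it is in locker 2 (prior 1/4): the attendant opened locker 2, so this case is ruled out; weight (1/4)·0 = 0.
If it is in locker 3 (prior 1/4): the attendant has 2 equally likely choices, so probability 1/2; weight (1/4)·(1/2) = 1/8.
The weights sum to 5/8.
So P(the prize voucher in locker 1 | the attendant opened locker 2) = (1/2) / (5/8) = 4/5.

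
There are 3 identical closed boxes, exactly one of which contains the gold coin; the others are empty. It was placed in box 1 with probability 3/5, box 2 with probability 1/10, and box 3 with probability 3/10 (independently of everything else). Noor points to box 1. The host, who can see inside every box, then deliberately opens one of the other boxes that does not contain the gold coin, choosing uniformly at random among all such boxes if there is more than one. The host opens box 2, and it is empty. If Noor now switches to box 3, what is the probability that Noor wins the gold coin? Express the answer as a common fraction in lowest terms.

1/2

Apply Bayes' rule, conditioning on where the gold coin actually is.
If it is in box 1 (prior 3/5): the host has 2 equally likely choices, so probability 1/2; weight (3/5)·(1/2) = 3/10.
If it is in box 2 (prior 1/10): the host opened box 2, so this case is ruled out; weight (1/10)·0 = 0.
If it is in box 3 (prior 3/10): the host has no choice, probability 1; weight (3/10)·1 = 3/10.
The weights sum to 3/5.
So P(the gold coin in box 3 | the host opened box 2) = (3/10) / (3/5) = 1/2.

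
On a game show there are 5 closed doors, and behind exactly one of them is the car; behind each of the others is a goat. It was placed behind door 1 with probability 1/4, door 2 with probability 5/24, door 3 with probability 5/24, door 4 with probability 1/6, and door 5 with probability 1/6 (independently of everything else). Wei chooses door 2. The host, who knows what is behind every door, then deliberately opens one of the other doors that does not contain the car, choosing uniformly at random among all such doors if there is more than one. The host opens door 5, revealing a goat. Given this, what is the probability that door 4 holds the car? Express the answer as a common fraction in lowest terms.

Consider each possible location of the car in turn.
If it is behind door 1 (prior 1/4): the host has 3 equally likely choices, so probability 1/3; weight (1/4)·(1/3) = 1/12.
If it is behind door 2 (prior 5/24): the host has 4 equally likely choices, so probability 1/4; weight (5/24)·(1/4) = 5/96.
If it is behind door 3 (prior 5/24): the host has 3 equally likely choices, so probability 1/3; weight (5/24)·(1/3) = 5/72.
If it is behind door 4 (prior 1/6): the host has 3 equally likely choices, so probability 1/3; weight (1/6)·(1/3) = 1/18.
If it is behind door 5 (prior 1/6): the host opened door 5, so this case is ruled out; weight (1/6)·0 = 0.
The weights sum to 25/96.
So P(the car behind door 4 | the host opened door 5) = (1/18) / (25/96) = 16/75.

16/75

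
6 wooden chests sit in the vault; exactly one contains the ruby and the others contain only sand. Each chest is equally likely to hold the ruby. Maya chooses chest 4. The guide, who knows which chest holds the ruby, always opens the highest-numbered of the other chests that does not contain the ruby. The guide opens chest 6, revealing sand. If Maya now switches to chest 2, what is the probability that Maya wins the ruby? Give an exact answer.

1/5

Consider each possible location of the ruby in turn.
If it is in any of chests 1, 2, 3, 4, and 5 (prior 1/6 each): chest 6 is the highest-numbered option available, probability 1; weight (1/6)·1 = 1/6 each.
If it is in chest 6 (prior 1/6): the guide opened chest 6, so this case is ruled out; weight (1/6)·0 = 0.
The weights sum to 5/6.
So P(the ruby in chest 2 | the guide opened chest 6) = (1/6) / (5/6) = 1/5.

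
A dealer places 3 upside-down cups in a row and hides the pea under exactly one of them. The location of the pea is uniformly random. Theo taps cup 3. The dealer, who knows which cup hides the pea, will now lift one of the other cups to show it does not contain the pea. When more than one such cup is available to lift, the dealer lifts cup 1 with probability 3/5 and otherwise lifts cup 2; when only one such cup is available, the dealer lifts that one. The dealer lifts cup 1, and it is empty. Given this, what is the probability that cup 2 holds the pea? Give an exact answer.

Apply Bayes' rule, conditioning on where the pea actually is.
If it is under cup 1 (prior 1/3): the dealer opened cup 1, so this case is ruled out; weight (1/3)·0 = 0.
If it is under cup 2 (prior 1/3): only cup 1 is available, probability 1; weight (1/3)·1 = 1/3.
If it is under cup 3 (prior 1/3): cup 1 is available, opened with probability 3/5; weight (1/3)·(3/5) = 1/5.
The weights sum to 8/15.
So P(the pea under cup 2 | the dealer opened cup 1) = (1/3) / (8/15) = 5/8.

5/8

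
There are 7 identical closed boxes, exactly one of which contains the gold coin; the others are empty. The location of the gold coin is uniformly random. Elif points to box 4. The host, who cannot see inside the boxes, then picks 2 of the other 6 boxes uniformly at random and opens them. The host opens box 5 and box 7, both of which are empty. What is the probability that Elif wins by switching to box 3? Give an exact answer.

Because the host chose which boxes to open without knowing where the gold coin is, the choice is independent of the prize location. Learning that none of the 2 opened boxes holds the gold coin simply rules out those 2 locations and leaves the remaining 5 boxes still equally likely by symmetry.
So P(the gold coin in box 3) = 1/5.

1/5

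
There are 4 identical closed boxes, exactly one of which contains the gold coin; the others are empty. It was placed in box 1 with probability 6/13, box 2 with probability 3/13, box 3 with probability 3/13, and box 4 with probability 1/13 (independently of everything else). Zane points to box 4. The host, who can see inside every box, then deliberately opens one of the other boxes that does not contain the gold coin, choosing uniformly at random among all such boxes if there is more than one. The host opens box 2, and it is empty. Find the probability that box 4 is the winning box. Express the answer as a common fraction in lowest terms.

2/29

Apply Bayes' rule, conditioning on where the gold coin actually is.
If it is in box 1 (prior 6/13): the host has 2 equally likely choices, so probability 1/2; weight (6/13)·(1/2) = 3/13.
If it is in box 2 (prior 3/13): the host opened box 2, so this case is ruled out; weight (3/13)·0 = 0.
If it is in box 3 (prior 3/13): the host has 2 equally likely choices, so probability 1/2; weight (3/13)·(1/2) = 3/26.
If it is in box 4 (prior 1/13): the host has 3 equally likely choices, so probability 1/3; weight (1/13)·(1/3) = 1/39.
The weights sum to 29/78.
So P(the gold coin in box 4 | the host opened box 2) = (1/39) / (29/78) = 2/29.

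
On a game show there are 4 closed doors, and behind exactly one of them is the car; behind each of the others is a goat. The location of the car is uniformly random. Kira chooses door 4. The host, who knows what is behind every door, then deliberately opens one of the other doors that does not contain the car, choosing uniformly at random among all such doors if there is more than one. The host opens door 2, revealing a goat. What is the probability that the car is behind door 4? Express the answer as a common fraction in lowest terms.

Apply Bayes' rule, conditioning on where the car actually is.
If it is behind either of doors 1 and 3 (prior 1/4 each): the host has 2 equally likely choices, so probability 1/2; weight (1/4)·(1/2) = 1/8 each.
If it is behind door 2 (prior 1/4): the host opened door 2, so this case is ruled out; weight (1/4)·0 = 0.
If it is behind door 4 (prior 1/4): the host has 3 equally likely choices, so probability 1/3; weight (1/4)·(1/3) = 1/12.
The weights sum to 1/3.
So P(the car behind door 4 | the host opened door 2) = (1/12) / (1/3) = 1/4.

1/4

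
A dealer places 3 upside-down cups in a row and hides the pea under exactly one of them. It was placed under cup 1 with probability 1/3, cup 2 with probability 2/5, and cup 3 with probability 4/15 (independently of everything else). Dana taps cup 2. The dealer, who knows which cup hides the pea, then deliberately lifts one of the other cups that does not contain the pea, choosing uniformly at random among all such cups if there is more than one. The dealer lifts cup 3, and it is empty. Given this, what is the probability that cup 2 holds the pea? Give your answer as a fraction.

Consider each possible location of the pea in turn.
If it is under cup 1 (prior 1/3): the dealer has no choice, probability 1; weight (1/3)·1 = 1/3.
If it is under cup 2 (prior 2/5): the dealer has 2 equally likely choices, so probability 1/2; weight (2/5)·(1/2) = 1/5.
If it is under cup 3 (prior 4/15): the dealer opened cup 3, so this case is ruled out; weight (4/15)·0 = 0.
The weights sum to 8/15.
So P(the pea under cup 2 | the dealer opened cup 3) = (1/5) / (8/15) = 3/8.

3/8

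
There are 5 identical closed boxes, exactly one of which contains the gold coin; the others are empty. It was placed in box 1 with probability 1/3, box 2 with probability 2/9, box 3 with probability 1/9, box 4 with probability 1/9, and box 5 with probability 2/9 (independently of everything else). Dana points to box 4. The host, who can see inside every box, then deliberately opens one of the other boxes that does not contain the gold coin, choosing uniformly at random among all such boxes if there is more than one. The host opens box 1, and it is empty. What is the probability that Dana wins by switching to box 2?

Consider each possible location of the gold coin in turn.
If it is in box 1 (prior 1/3): the host opened box 1, so this case is ruled out; weight (1/3)·0 = 0.
If it is in either of boxes 2 and 5 (prior 2/9 each): the host has 3 equally likely choices, so probability 1/3; weight (2/9)·(1/3) = 2/27 each.
If it is in box 3 (prior 1/9): the host has 3 equally likely choices, so probability 1/3; weight (1/9)·(1/3) = 1/27.
If it is in box 4 (prior 1/9): the host has 4 equally likely choices, so probability 1/4; weight (1/9)·(1/4) = 1/36.
The weights sum to 23/108.
So P(the gold coin in box 2 | the host opened box 1) = (2/27) / (23/108) = 8/23.

8/23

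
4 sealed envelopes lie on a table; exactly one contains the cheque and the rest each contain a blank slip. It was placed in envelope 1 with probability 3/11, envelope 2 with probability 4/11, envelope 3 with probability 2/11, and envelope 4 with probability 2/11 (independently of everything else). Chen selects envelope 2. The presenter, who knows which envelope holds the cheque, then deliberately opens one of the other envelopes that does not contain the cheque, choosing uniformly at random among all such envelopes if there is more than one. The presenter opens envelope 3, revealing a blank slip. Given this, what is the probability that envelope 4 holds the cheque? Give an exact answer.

6/23

Consider each possible location of the cheque in turn.
If it is in envelope 1 (prior 3/11): the presenter has 2 equally likely choices, so probability 1/2; weight (3/11)·(1/2) = 3/22.
If it is in envelope 2 (prior 4/11): the presenter has 3 equally likely choices, so probability 1/3; weight (4/11)·(1/3) = 4/33.
If it is in envelope 3 (prior 2/11): the presenter opened envelope 3, so this case is ruled out; weight (2/11)·0 = 0.
If it is in envelope 4 (prior 2/11): the presenter has 2 equally likely choices, so probability 1/2; weight (2/11)·(1/2) = 1/11.
The weights sum to 23/66.
So P(the cheque in envelope 4 | the presenter opened envelope 3) = (1/11) / (23/66) = 6/23.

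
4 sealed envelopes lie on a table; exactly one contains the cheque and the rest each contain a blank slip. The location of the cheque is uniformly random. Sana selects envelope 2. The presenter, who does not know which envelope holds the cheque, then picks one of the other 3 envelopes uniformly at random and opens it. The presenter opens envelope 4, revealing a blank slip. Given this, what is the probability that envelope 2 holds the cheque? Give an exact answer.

1/3

Because the presenter chose which envelope to open without knowing where the cheque is, the choice is independent of the prize location. Learning that envelope 4 does not hold the cheque simply rules out that one location and leaves the remaining 3 envelopes still equally likely by symmetry.
So P(the cheque in envelope 2) = 1/3.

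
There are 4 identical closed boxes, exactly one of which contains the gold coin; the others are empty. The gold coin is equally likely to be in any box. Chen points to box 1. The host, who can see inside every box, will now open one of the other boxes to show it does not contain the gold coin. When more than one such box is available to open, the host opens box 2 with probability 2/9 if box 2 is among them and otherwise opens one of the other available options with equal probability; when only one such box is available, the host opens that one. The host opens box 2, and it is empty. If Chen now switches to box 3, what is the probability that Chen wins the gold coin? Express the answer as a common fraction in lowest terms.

1/3

Apply Bayes' rule, conditioning on where the gold coin actually is.
If it is in any of boxes 1, 3, and 4 (prior 1/4 each): box 2 is available, opened with probability 2/9; weight (1/4)·(2/9) = 1/18 each.
If it is in box 2 (prior 1/4): the host opened box 2, so this case is ruled out; weight (1/4)·0 = 0.
The weights sum to 1/6.
So P(the gold coin in box 3 | the host opened box 2) = (1/18) / (1/6) = 1/3.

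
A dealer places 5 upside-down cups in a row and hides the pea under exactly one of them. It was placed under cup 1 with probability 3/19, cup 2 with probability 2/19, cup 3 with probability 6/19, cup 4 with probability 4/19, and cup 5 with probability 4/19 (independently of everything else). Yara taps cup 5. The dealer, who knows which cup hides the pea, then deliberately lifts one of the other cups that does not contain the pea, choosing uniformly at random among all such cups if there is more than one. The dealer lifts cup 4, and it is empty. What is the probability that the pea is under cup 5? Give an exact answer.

3/14

Consider each possible location of the pea in turn.
If it is under cup 1 (prior 3/19): the dealer has 3 equally likely choices, so probability 1/3; weight (3/19)·(1/3) = 1/19.
If it is under cup 2 (prior 2/19): the dealer has 3 equally likely choices, so probability 1/3; weight (2/19)·(1/3) = 2/57.
If it is under cup 3 (prior 6/19): the dealer has 3 equally likely choices, so probability 1/3; weight (6/19)·(1/3) = 2/19.
If it is under cup 4 (prior 4/19): the dealer opened cup 4, so this case is ruled out; weight (4/19)·0 = 0.
If it is under cup 5 (prior 4/19): the dealer has 4 equally likely choices, so probability 1/4; weight (4/19)·(1/4) = 1/19.
The weights sum to 14/57.
So P(the pea under cup 5 | the dealer opened cup 4) = (1/19) / (14/57) = 3/14.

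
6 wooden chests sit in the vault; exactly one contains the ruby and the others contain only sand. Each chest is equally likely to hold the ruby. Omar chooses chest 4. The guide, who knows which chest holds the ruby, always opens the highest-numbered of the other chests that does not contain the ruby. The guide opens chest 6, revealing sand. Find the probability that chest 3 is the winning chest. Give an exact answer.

1/5

Apply Bayes' rule, conditioning on where the ruby actually is.
If it is in any of chests 1, 2, 3, 4, and 5 (prior 1/6 each): chest 6 is the highest-numbered option available, probability 1; weight (1/6)·1 = 1/6 each.
If it is in chest 6 (prior 1/6): the guide opened chest 6, so this case is ruled out; weight (1/6)·0 = 0.
The weights sum to 5/6.
So P(the ruby in chest 3 | the guide opened chest 6) = (1/6) / (5/6) = 1/5.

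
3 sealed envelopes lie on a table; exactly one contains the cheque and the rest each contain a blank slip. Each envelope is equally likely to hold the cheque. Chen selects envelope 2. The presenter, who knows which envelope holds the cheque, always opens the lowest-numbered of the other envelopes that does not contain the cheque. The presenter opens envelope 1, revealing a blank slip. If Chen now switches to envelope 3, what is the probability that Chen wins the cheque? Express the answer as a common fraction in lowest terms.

Consider each possible location of the cheque in turn.
If it is in envelope 1 (prior 1/3): the presenter opened envelope 1, so this case is ruled out; weight (1/3)·0 = 0.
If it is in either of envelopes 2 and 3 (prior 1/3 each): envelope 1 is the lowest-numbered option available, probability 1; weight (1/3)·1 = 1/3 each.
The weights sum to 2/3.
So P(the cheque in envelope 3 | the presenter opened envelope 1) = (1/3) / (2/3) = 1/2.

1/2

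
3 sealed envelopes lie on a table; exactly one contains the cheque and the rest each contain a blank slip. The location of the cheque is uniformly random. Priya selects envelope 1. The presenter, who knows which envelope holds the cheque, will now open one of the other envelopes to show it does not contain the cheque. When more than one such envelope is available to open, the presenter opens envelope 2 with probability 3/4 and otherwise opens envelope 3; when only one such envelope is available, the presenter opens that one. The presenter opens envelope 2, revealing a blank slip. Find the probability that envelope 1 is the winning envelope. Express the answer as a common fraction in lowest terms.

Apply Bayes' rule, conditioning on where the cheque actually is.
If it is in envelope 1 (prior 1/3): envelope 2 is available, opened with probability 3/4; weight (1/3)·(3/4) = 1/4.
If it is in envelope 2 (prior 1/3): the presenter opened envelope 2, so this case is ruled out; weight (1/3)·0 = 0.
If it is in envelope 3 (prior 1/3): only envelope 2 is available, probability 1; weight (1/3)·1 = 1/3.
The weights sum to 7/12.
So P(the cheque in envelope 1 | the presenter opened envelope 2) = (1/4) / (7/12) = 3/7.

3/7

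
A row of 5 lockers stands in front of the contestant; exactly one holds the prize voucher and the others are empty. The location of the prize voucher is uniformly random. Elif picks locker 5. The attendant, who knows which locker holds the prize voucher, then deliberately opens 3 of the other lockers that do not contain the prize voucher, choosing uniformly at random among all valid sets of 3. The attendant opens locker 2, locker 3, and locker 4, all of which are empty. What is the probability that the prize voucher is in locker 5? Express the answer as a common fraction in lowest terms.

Consider each possible location of the prize voucher in turn.
If it is in locker 1 (prior 1/5): the attendant has no choice, probability 1; weight (1/5)·1 = 1/5.
If it is in any of lockers 2, 3, and 4 (prior 1/5 each): that locker was opened and seen not to hold the prize — ruled out; weight (1/5)·0 = 0 each.
If it is in locker 5 (prior 1/5): the attendant has 4 equally likely choices, so probability 1/4; weight (1/5)·(1/4) = 1/20.
The weights sum to 1/4.
So P(the prize voucher in locker 5 | the attendant opened locker 2, locker 3, and locker 4) = (1/20) / (1/4) = 1/5.

1/5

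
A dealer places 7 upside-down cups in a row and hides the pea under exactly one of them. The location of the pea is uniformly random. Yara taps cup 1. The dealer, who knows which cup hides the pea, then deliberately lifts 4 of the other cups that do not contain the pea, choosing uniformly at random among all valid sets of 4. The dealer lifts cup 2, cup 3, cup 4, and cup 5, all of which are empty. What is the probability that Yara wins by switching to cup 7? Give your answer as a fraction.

Condition on the true location of the pea.
If it is under cup 1 (prior 1/7): the dealer has 15 equally likely choices, so probability 1/15; weight (1/7)·(1/15) = 1/105.
If it is under any of cups 2, 3, 4, and 5 (prior 1/7 each): that cup was opened and seen not to hold the prize — ruled out; weight (1/7)·0 = 0 each.
If it is under either of cups 6 and 7 (prior 1/7 each): the dealer has 5 equally likely choices, so probability 1/5; weight (1/7)·(1/5) = 1/35 each.
The weights sum to 1/15.
So P(the pea under cup 7 | the dealer opened cup 2, cup 3, cup 4, and cup 5) = (1/35) / (1/15) = 3/7.

3/7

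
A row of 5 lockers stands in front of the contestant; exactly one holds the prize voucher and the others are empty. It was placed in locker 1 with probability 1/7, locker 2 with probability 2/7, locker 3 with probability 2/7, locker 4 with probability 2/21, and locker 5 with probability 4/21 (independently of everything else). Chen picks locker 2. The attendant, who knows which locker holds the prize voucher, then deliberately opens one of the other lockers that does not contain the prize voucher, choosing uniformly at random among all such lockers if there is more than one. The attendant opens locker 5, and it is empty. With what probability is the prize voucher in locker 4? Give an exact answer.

Apply Bayes' rule, conditioning on where the prize voucher actually is.
If it is in locker 1 (prior 1/7): the attendant has 3 equally likely choices, so probability 1/3; weight (1/7)·(1/3) = 1/21.
If it is in locker 2 (prior 2/7): the attendant has 4 equally likely choices, so probability 1/4; weight (2/7)·(1/4) = 1/14.
If it is in locker 3 (prior 2/7): the attendant has 3 equally likely choices, so probability 1/3; weight (2/7)·(1/3) = 2/21.
If it is in locker 4 (prior 2/21): the attendant has 3 equally likely choices, so probability 1/3; weight (2/21)·(1/3) = 2/63.
If it is in locker 5 (prior 4/21): the attendant opened locker 5, so this case is ruled out; weight (4/21)·0 = 0.
The weights sum to 31/126.
So P(the prize voucher in locker 4 | the attendant opened locker 5) = (2/63) / (31/126) = 4/31.

4/31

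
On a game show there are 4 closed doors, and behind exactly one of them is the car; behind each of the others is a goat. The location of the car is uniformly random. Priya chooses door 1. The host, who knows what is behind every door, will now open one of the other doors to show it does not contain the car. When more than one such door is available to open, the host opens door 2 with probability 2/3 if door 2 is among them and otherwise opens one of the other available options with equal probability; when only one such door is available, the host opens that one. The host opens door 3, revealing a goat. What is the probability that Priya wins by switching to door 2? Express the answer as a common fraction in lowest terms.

Apply Bayes' rule, conditioning on where the car actually is.
If it is behind door 1 (prior 1/4): door 2 is available but not opened; door 3 gets probability (1 − 2/3)/2 = 1/6; weight (1/4)·(1/6) = 1/24.
If it is behind door 2 (prior 1/4): door 2 holds the prize so is unavailable; the host chooses uniformly among the 2 others, probability 1/2; weight (1/4)·(1/2) = 1/8.
If it is behind door 3 (prior 1/4): the host opened door 3, so this case is ruled out; weight (1/4)·0 = 0.
If it is behind door 4 (prior 1/4): door 2 is available but not opened, probability 1/3; weight (1/4)·(1/3) = 1/12.
The weights sum to 1/4.
So P(the car behind door 2 | the host opened door 3) = (1/8) / (1/4) = 1/2.

1/2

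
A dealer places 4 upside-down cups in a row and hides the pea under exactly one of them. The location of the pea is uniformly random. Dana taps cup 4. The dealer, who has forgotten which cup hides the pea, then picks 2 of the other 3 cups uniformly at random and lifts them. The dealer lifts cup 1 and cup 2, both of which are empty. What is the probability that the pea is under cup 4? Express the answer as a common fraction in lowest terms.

Consider each possible location of the pea in turn.
If it is under either of cups 1 and 2 (prior 1/4 each): that cup was opened and seen not to hold the prize — ruled out; weight (1/4)·0 = 0 each.
If it is under either of cups 3 and 4 (prior 1/4 each): the dealer picks exactly this set with probability 1/3 regardless, and none is the prize; weight (1/4)·(1/3) = 1/12 each.
The weights sum to 1/6.
So P(the pea under cup 4 | the dealer opened cup 1 and cup 2) = (1/12) / (1/6) = 1/2.

1/2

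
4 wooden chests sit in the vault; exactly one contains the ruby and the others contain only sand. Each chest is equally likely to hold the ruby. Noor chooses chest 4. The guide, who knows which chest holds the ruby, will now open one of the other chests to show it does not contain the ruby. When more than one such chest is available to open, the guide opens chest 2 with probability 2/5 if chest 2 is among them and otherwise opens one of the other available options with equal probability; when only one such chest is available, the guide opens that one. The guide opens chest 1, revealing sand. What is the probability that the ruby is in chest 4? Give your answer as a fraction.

3/14

Consider each possible location of the ruby in turn.
If it is in chest 1 (prior 1/4): the guide opened chest 1, so this case is ruled out; weight (1/4)·0 = 0.
If it is in chest 2 (prior 1/4): chest 2 holds the prize so is unavailable; the guide chooses uniformly among the 2 others, probability 1/2; weight (1/4)·(1/2) = 1/8.
If it is in chest 3 (prior 1/4): chest 2 is available but not opened, probability 3/5; weight (1/4)·(3/5) = 3/20.
If it is in chest 4 (prior 1/4): chest 2 is available but not opened; chest 1 gets probability (1 − 2/5)/2 = 3/10; weight (1/4)·(3/10) = 3/40.
The weights sum to 7/20.
So P(the ruby in chest 4 | the guide opened chest 1) = (3/40) / (7/20) = 3/14.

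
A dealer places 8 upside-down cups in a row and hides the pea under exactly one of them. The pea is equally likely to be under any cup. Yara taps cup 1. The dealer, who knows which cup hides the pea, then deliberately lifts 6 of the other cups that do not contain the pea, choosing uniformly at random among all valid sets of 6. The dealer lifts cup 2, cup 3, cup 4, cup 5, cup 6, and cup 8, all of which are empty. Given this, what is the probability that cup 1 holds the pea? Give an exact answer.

1/8

Apply Bayes' rule, conditioning on where the pea actually is.
If it is under cup 1 (prior 1/8): the dealer has 7 equally likely choices, so probability 1/7; weight (1/8)·(1/7) = 1/56.
If it is under any of cups 2, 3, 4, 5, 6, and 8 (prior 1/8 each): that cup was opened and seen not to hold the prize — ruled out; weight (1/8)·0 = 0 each.
If it is under cup 7 (prior 1/8): the dealer has no choice, probability 1; weight (1/8)·1 = 1/8.
The weights sum to 1/7.
So P(the pea under cup 1 | the dealer opened cup 2, cup 3, cup 4, cup 5, cup 6, and cup 8) = (1/56) / (1/7) = 1/8.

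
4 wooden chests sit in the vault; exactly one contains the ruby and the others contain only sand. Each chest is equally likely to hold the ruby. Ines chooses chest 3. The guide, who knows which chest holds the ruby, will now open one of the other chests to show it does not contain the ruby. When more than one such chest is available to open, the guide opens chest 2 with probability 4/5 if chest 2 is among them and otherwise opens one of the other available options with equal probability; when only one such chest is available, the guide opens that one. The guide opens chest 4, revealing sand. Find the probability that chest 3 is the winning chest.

Consider each possible location of the ruby in turn.
If it is in chest 1 (prior 1/4): chest 2 is available but not opened, probability 1/5; weight (1/4)·(1/5) = 1/20.
If it is in chest 2 (prior 1/4): chest 2 holds the prize so is unavailable; the guide chooses uniformly among the 2 others, probability 1/2; weight (1/4)·(1/2) = 1/8.
If it is in chest 3 (prior 1/4): chest 2 is available but not opened; chest 4 gets probability (1 − 4/5)/2 = 1/10; weight (1/4)·(1/10) = 1/40.
If it is in chest 4 (prior 1/4): the guide opened chest 4, so this case is ruled out; weight (1/4)·0 = 0.
The weights sum to 1/5.
So P(the ruby in chest 3 | the guide opened chest 4) = (1/40) / (1/5) = 1/8.

1/8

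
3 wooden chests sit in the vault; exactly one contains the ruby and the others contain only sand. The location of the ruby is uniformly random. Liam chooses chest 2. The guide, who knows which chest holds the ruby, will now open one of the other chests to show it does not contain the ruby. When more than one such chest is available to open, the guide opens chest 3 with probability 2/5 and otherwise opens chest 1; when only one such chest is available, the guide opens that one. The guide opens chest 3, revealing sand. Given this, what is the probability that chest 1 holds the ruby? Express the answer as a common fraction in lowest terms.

Consider each possible location of the ruby in turn.
If it is in chest 1 (prior 1/3): only chest 3 is available, probability 1; weight (1/3)·1 = 1/3.
If it is in chest 2 (prior 1/3): chest 3 is available, opened with probability 2/5; weight (1/3)·(2/5) = 2/15.
If it is in chest 3 (prior 1/3): the guide opened chest 3, so this case is ruled out; weight (1/3)·0 = 0.
The weights sum to 7/15.
So P(the ruby in chest 1 | the guide opened chest 3) = (1/3) / (7/15) = 5/7.

5/7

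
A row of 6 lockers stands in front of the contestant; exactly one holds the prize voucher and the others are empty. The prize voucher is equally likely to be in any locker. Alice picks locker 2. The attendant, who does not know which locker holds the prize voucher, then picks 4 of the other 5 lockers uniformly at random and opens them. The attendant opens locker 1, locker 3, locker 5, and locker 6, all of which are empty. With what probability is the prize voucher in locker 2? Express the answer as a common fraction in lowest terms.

1/2

Consider each possible location of the prize voucher in turn.
If it is in any of lockers 1, 3, 5, and 6 (prior 1/6 each): that locker was opened and seen not to hold the prize — ruled out; weight (1/6)·0 = 0 each.
If it is in either of lockers 2 and 4 (prior 1/6 each): the attendant picks exactly this set with probability 1/5 regardless, and none is the prize; weight (1/6)·(1/5) = 1/30 each.
The weights sum to 1/15.
So P(the prize voucher in locker 2 | the attendant opened locker 1, locker 3, locker 5, and locker 6) = (1/30) / (1/15) = 1/2.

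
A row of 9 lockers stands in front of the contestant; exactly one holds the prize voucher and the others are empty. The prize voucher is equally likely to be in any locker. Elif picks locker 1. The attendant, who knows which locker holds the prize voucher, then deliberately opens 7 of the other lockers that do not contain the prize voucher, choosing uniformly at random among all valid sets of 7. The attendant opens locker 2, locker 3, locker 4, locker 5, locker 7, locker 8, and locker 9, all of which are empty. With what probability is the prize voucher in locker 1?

1/9

Apply Bayes' rule, conditioning on where the prize voucher actually is.
If it is in locker 1 (prior 1/9): the attendant has 8 equally likely choices, so probability 1/8; weight (1/9)·(1/8) = 1/72.
If it is in any of lockers 2, 3, 4, 5, 7, 8, and 9 (prior 1/9 each): that locker was opened and seen not to hold the prize — ruled out; weight (1/9)·0 = 0 each.
If it is in locker 6 (prior 1/9): the attendant has no choice, probability 1; weight (1/9)·1 = 1/9.
The weights sum to 1/8.
So P(the prize voucher in locker 1 | the attendant opened locker 2, locker 3, locker 4, locker 5, locker 7, locker 8, and locker 9) = (1/72) / (1/8) = 1/9.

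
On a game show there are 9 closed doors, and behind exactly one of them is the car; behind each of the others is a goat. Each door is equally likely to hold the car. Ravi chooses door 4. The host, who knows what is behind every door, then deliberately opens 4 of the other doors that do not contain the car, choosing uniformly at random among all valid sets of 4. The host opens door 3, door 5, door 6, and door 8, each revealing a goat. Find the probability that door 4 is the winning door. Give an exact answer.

1/9

Apply Bayes' rule, conditioning on where the car actually is.
If it is behind any of doors 1, 2, 7, and 9 (prior 1/9 each): the host has 35 equally likely choices, so probability 1/35; weight (1/9)·(1/35) = 1/315 each.
If it is behind any of doors 3, 5, 6, and 8 (prior 1/9 each): that door was opened and seen not to hold the prize — ruled out; weight (1/9)·0 = 0 each.
If it is behind door 4 (prior 1/9): the host has 70 equally likely choices, so probability 1/70; weight (1/9)·(1/70) = 1/630.
The weights sum to 1/70.
So P(the car behind door 4 | the host opened door 3, door 5, door 6, and door 8) = (1/630) / (1/70) = 1/9.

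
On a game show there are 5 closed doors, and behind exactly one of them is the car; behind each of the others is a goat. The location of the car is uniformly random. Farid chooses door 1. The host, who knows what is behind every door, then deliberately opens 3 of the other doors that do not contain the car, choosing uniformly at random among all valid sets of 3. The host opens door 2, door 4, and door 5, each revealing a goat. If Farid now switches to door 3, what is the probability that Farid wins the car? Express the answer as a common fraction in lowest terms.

Consider each possible location of the car in turn.
If it is behind door 1 (prior 1/5): the host has 4 equally likely choices, so probability 1/4; weight (1/5)·(1/4) = 1/20.
If it is behind any of doors 2, 4, and 5 (prior 1/5 each): that door was opened and seen not to hold the prize — ruled out; weight (1/5)·0 = 0 each.
If it is behind door 3 (prior 1/5): the host has no choice, probability 1; weight (1/5)·1 = 1/5.
The weights sum to 1/4.
So P(the car behind door 3 | the host opened door 2, door 4, and door 5) = (1/5) / (1/4) = 4/5.

4/5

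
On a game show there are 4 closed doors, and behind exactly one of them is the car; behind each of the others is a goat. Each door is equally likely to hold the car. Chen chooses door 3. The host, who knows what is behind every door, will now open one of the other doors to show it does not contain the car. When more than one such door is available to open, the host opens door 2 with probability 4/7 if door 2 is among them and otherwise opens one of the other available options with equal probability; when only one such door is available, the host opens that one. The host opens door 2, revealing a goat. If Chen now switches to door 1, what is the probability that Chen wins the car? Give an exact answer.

Condition on the true location of the car.
If it is behind any of doors 1, 3, and 4 (prior 1/4 each): door 2 is available, opened with probability 4/7; weight (1/4)·(4/7) = 1/7 each.
If it is behind door 2 (prior 1/4): the host opened door 2, so this case is ruled out; weight (1/4)·0 = 0.
The weights sum to 3/7.
So P(the car behind door 1 | the host opened door 2) = (1/7) / (3/7) = 1/3.

1/3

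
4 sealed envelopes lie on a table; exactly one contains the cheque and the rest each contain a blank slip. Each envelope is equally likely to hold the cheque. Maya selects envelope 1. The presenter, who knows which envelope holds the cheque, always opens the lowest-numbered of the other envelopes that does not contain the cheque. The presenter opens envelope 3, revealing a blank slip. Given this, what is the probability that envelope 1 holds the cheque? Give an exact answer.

0

Apply Bayes' rule, conditioning on where the cheque actually is.
If it is in either of envelopes 1 and 4 (prior 1/4 each): the presenter would have opened envelope 2 instead, probability 0; weight (1/4)·0 = 0 each.
If it is in envelope 2 (prior 1/4): envelope 3 is the lowest-numbered option available, probability 1; weight (1/4)·1 = 1/4.
If it is in envelope 3 (prior 1/4): the presenter opened envelope 3, so this case is ruled out; weight (1/4)·0 = 0.
The weights sum to 1/4.
So P(the cheque in envelope 1 | the presenter opened envelope 3) = 0 / (1/4) = 0.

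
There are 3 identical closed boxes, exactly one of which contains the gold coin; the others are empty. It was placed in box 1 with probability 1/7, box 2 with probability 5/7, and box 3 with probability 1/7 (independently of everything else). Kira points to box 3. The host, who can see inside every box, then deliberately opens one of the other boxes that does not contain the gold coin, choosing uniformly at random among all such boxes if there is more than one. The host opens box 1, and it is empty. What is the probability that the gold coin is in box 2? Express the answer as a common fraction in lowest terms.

10/11

Apply Bayes' rule, conditioning on where the gold coin actually is.
If it is in box 1 (prior 1/7): the host opened box 1, so this case is ruled out; weight (1/7)·0 = 0.
If it is in box 2 (prior 5/7): the host has no choice, probability 1; weight (5/7)·1 = 5/7.
If it is in box 3 (prior 1/7): the host has 2 equally likely choices, so probability 1/2; weight (1/7)·(1/2) = 1/14.
The weights sum to 11/14.
So P(the gold coin in box 2 | the host opened box 1) = (5/7) / (11/14) = 10/11.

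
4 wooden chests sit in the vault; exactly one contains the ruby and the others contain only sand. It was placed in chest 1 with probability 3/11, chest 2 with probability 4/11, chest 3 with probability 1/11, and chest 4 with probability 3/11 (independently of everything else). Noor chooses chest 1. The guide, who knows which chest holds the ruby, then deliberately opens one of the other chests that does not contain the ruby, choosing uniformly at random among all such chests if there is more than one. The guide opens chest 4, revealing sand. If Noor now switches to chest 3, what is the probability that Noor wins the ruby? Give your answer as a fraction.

1/7

Apply Bayes' rule, conditioning on where the ruby actually is.
If it is in chest 1 (prior 3/11): the guide has 3 equally likely choices, so probability 1/3; weight (3/11)·(1/3) = 1/11.
If it is in chest 2 (prior 4/11): the guide has 2 equally likely choices, so probability 1/2; weight (4/11)·(1/2) = 2/11.
If it is in chest 3 (prior 1/11): the guide has 2 equally likely choices, so probability 1/2; weight (1/11)·(1/2) = 1/22.
If it is in chest 4 (prior 3/11): the guide opened chest 4, so this case is ruled out; weight (3/11)·0 = 0.
The weights sum to 7/22.
So P(the ruby in chest 3 | the guide opened chest 4) = (1/22) / (7/22) = 1/7.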